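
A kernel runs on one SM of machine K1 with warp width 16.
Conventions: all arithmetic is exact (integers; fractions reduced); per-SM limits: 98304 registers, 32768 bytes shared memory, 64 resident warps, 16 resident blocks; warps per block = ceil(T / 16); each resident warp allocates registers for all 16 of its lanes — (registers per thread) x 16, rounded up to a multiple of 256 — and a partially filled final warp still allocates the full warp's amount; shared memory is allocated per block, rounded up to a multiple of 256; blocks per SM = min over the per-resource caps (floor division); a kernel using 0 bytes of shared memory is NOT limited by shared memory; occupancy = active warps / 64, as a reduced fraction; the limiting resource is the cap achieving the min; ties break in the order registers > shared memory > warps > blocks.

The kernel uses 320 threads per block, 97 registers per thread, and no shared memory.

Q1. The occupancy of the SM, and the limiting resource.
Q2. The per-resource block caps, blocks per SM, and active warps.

Answer: occupancy 5/8, limited by registers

registers: 2 blocks
shared memory: no limit (kernel uses none)
warps: 3 blocks
blocks: 16 blocks

Answer: 2 blocks, 40 active warps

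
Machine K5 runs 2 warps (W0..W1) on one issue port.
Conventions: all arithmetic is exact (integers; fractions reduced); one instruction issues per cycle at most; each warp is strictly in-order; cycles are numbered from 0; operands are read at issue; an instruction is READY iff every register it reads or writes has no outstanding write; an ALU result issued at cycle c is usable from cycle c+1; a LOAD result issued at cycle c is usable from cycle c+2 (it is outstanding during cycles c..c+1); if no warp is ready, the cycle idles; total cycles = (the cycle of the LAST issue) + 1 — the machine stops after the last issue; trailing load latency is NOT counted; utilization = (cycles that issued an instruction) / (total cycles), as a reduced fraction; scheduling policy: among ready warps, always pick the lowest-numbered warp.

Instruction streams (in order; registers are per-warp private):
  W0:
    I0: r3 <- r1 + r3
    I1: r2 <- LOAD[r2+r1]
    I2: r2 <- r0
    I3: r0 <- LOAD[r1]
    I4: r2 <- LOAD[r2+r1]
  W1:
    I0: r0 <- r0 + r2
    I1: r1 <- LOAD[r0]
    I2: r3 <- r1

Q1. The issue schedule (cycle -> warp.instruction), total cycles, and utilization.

cycle 0: W0.I0
cycle 1: W0.I1
cycle 2: W1.I0
cycle 3: W0.I2
cycle 4: W0.I3
cycle 5: W0.I4
cycle 6: W1.I1
cycle 7: idle
cycle 8: W1.I2

Answer: 9 cycles, utilization 8/9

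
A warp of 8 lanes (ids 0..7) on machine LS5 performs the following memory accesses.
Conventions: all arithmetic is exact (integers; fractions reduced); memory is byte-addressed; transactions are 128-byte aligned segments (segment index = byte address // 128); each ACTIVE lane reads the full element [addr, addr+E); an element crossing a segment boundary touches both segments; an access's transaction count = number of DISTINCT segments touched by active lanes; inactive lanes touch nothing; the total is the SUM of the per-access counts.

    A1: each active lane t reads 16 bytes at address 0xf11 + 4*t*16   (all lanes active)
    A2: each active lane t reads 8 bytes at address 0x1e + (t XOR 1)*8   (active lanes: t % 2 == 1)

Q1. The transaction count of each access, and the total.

A1: 4 transactions
A2: 1 transaction

Answer: 4,1; total 5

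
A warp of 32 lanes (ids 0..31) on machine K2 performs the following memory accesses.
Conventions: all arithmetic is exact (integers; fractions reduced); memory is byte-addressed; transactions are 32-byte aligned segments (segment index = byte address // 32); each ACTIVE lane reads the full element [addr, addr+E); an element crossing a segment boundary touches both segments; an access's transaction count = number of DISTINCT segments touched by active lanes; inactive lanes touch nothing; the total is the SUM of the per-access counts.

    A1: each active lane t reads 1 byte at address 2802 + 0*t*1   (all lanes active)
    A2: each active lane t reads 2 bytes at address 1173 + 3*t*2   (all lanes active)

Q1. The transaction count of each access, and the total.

A1: 1 transaction
A2: 7 transactions

Answer: 1,7; total 8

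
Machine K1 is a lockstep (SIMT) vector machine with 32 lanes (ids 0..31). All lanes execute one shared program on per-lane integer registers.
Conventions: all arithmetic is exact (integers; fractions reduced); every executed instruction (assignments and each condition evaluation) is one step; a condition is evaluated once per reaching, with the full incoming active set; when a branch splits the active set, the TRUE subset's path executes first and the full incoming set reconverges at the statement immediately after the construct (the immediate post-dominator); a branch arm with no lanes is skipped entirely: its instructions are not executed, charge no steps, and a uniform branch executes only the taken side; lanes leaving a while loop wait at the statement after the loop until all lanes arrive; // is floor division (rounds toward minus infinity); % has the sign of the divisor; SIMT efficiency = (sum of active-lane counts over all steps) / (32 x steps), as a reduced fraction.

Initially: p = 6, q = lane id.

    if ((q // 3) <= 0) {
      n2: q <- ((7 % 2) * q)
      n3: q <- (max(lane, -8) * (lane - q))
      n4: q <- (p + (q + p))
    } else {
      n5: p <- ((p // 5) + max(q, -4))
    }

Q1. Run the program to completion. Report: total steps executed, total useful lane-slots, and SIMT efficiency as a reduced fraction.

Answer: 5 steps, 70 useful, 7/16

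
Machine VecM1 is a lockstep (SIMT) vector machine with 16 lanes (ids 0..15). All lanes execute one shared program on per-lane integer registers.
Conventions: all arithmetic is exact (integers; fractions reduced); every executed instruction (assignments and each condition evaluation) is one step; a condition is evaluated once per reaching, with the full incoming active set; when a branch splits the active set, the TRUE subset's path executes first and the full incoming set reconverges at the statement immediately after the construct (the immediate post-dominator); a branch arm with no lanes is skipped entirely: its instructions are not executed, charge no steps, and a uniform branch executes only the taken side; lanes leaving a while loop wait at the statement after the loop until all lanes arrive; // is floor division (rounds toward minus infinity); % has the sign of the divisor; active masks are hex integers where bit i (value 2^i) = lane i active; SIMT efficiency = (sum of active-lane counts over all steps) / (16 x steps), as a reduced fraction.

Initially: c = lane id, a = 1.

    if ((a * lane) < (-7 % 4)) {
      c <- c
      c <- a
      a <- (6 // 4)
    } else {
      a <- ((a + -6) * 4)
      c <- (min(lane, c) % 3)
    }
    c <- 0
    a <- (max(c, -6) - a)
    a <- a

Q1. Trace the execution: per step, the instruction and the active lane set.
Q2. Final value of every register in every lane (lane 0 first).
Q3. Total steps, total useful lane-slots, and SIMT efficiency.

step 0: eval ((a * lane) < (-7 % 4)) 0xffff
step 1: c <- c                       0x0001
step 2: c <- a                       0x0001
step 3: a <- (6 // 4)                0x0001
step 4: a <- ((a + -6) * 4)          0xfffe
step 5: c <- (min(lane, c) % 3)      0xfffe
step 6: c <- 0                       0xffff
step 7: a <- (max(c, -6) - a)        0xffff
step 8: a <- a                       0xffff

Answer: 9 steps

c: 0,0,0,0,0,0,0,0,0,0,0,0,0,0,0,0
a: -1,20,20,20,20,20,20,20,20,20,20,20,20,20,20,20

steps = 9; useful = 97; efficiency = 97/144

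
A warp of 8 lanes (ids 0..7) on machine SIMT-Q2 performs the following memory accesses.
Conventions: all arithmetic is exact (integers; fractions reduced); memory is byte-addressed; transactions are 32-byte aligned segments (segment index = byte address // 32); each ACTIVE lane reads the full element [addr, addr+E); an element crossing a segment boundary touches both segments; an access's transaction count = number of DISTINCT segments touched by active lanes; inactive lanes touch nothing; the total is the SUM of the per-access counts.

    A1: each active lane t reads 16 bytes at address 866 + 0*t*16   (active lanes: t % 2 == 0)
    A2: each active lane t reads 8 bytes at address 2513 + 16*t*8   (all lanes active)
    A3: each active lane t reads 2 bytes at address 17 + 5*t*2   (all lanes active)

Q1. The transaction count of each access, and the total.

A1: 1 transaction
A2: 8 transactions
A3: 3 transactions

Answer: 1,8,3; total 12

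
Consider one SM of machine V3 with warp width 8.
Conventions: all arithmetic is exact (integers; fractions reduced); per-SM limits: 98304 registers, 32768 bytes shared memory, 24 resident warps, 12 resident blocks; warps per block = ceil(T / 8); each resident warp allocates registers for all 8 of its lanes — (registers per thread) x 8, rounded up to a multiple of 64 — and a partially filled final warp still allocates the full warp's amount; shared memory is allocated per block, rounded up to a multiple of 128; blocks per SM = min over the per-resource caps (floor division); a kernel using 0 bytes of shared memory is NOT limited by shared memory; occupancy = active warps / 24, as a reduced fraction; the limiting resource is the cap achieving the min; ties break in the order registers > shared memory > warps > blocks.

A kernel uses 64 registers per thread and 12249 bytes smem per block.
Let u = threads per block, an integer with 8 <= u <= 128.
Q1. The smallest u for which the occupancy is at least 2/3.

Answer: u = 57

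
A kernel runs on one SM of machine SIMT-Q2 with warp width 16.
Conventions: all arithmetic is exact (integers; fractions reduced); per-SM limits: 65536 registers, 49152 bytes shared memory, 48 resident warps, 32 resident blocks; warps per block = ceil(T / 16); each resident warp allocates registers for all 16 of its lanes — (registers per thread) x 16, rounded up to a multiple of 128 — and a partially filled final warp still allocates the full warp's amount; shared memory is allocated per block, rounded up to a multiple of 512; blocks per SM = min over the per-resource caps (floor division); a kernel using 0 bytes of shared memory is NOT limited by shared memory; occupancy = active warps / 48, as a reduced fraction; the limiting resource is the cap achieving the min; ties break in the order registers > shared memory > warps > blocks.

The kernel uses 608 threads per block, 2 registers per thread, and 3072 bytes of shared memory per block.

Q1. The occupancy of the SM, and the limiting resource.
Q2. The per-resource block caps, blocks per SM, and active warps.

Answer: occupancy 19/24, limited by warps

registers: 13 blocks
shared memory: 16 blocks
warps: 1 block
blocks: 32 blocks

Answer: 1 block, 38 active warps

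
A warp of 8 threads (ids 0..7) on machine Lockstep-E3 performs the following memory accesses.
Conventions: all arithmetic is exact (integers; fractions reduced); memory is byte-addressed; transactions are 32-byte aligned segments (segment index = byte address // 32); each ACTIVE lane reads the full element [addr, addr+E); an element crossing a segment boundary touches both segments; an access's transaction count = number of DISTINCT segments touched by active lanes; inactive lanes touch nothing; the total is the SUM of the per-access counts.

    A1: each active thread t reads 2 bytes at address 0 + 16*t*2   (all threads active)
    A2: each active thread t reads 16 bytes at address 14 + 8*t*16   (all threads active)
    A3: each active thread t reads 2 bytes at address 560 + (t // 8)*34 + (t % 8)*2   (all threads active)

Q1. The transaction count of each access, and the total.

A1: 8 transactions
A2: 8 transactions
A3: 1 transaction

Answer: 8,8,1; total 17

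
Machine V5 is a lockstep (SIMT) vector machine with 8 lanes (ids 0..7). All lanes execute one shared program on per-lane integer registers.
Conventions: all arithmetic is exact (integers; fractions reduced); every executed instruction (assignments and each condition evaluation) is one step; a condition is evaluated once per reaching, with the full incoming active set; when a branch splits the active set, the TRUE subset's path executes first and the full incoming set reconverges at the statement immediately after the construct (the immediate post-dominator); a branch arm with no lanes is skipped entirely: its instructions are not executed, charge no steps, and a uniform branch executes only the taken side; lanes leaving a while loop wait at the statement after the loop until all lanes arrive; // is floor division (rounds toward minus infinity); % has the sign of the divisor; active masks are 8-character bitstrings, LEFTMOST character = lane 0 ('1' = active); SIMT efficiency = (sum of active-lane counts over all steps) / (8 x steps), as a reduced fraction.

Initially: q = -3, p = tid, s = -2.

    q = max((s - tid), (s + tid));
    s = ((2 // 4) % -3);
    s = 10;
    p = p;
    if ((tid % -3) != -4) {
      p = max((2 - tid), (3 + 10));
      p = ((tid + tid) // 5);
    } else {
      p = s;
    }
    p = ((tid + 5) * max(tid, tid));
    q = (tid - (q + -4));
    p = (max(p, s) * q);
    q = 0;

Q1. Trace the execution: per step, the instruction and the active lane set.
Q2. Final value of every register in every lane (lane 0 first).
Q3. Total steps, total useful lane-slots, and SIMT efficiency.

step 0: q <- max((s - tid), (s + tid)) 11111111
step 1: s <- ((2 // 4) % -3)         11111111
step 2: s <- 10                      11111111
step 3: p <- p                       11111111
step 4: eval ((tid % -3) != -4)      11111111
step 5: p <- max((2 - tid), (3 + 10)) 11111111
step 6: p <- ((tid + tid) // 5)      11111111
step 7: p <- ((tid + 5) * max(tid, tid)) 11111111
step 8: q <- (tid - (q + -4))        11111111
step 9: p <- (max(p, s) * q)         11111111
step 10: q <- 0                       11111111

Answer: 11 steps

q: 0,0,0,0,0,0,0,0
p: 60,60,84,144,216,300,396,504
s: 10,10,10,10,10,10,10,10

steps = 11; useful = 88; efficiency = 88/88 = 1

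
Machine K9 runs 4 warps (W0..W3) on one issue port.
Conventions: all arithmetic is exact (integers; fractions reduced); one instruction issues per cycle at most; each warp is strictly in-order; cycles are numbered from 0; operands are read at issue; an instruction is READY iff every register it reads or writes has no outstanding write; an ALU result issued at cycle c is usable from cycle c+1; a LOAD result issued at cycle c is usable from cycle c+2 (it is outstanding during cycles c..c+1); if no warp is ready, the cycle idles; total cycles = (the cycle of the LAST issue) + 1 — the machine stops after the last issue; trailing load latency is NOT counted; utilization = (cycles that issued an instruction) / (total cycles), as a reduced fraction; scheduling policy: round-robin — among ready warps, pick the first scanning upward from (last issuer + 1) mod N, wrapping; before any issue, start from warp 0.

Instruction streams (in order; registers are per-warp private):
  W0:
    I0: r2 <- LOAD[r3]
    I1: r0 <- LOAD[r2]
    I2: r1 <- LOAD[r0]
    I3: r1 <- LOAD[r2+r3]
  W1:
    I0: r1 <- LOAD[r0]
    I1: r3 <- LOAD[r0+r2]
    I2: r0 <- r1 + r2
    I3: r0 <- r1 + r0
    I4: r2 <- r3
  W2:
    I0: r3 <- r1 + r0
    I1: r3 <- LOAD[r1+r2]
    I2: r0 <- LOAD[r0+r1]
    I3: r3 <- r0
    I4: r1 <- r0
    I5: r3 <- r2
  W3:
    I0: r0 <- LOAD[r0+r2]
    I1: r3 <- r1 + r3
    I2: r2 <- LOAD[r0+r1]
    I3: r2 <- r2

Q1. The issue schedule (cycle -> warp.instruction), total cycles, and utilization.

cycle 0: W0.I0
cycle 1: W1.I0
cycle 2: W2.I0
cycle 3: W3.I0
cycle 4: W0.I1
cycle 5: W1.I1
cycle 6: W2.I1
cycle 7: W3.I1
cycle 8: W0.I2
cycle 9: W1.I2
cycle 10: W2.I2
cycle 11: W3.I2
cycle 12: W0.I3
cycle 13: W1.I3
cycle 14: W2.I3
cycle 15: W3.I3
cycle 16: W1.I4
cycle 17: W2.I4
cycle 18: W2.I5

Answer: 19 cycles, utilization 1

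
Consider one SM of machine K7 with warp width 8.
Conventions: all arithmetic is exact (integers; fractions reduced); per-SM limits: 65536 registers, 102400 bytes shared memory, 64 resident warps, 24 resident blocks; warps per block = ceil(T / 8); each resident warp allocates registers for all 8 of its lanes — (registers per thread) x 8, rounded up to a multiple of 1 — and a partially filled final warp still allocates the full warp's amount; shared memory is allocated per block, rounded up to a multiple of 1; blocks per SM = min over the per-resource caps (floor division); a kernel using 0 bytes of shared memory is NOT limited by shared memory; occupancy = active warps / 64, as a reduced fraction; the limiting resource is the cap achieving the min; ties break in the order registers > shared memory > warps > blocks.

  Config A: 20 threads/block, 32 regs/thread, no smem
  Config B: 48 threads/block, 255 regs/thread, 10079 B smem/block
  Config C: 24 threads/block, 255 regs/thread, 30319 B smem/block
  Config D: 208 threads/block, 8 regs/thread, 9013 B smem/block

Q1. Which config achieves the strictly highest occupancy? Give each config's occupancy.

occupancies: A 63/64, B 15/32, C 9/64, D 13/16

Answer: A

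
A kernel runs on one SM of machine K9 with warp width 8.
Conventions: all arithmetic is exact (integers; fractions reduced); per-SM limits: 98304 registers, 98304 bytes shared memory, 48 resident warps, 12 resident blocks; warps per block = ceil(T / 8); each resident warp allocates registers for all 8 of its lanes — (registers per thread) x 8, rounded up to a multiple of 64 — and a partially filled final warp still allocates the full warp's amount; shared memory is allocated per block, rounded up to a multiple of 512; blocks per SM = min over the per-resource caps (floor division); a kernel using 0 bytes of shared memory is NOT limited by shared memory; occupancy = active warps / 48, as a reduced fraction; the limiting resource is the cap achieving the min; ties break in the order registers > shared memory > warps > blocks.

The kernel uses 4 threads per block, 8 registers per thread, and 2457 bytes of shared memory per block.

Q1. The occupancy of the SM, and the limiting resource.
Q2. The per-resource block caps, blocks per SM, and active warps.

Answer: occupancy 1/4, limited by blocks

registers: 1536 blocks
shared memory: 38 blocks
warps: 48 blocks
blocks: 12 blocks

Answer: 12 blocks, 12 active warps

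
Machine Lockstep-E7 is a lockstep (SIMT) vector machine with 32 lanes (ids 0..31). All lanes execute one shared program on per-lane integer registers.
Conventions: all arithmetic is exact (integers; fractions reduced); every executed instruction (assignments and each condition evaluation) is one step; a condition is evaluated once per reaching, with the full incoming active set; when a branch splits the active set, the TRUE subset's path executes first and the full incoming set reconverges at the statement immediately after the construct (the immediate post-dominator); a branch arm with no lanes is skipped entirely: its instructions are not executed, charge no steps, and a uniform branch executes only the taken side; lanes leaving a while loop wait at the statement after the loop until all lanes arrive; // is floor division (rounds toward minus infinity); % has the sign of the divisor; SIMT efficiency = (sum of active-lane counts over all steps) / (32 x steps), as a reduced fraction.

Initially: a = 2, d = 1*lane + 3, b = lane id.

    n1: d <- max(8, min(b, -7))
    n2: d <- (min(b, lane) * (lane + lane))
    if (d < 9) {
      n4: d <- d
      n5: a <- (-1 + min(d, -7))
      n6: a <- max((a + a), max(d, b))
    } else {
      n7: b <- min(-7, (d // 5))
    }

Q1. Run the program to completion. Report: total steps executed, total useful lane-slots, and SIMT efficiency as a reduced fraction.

Answer: 7 steps, 134 useful, 67/112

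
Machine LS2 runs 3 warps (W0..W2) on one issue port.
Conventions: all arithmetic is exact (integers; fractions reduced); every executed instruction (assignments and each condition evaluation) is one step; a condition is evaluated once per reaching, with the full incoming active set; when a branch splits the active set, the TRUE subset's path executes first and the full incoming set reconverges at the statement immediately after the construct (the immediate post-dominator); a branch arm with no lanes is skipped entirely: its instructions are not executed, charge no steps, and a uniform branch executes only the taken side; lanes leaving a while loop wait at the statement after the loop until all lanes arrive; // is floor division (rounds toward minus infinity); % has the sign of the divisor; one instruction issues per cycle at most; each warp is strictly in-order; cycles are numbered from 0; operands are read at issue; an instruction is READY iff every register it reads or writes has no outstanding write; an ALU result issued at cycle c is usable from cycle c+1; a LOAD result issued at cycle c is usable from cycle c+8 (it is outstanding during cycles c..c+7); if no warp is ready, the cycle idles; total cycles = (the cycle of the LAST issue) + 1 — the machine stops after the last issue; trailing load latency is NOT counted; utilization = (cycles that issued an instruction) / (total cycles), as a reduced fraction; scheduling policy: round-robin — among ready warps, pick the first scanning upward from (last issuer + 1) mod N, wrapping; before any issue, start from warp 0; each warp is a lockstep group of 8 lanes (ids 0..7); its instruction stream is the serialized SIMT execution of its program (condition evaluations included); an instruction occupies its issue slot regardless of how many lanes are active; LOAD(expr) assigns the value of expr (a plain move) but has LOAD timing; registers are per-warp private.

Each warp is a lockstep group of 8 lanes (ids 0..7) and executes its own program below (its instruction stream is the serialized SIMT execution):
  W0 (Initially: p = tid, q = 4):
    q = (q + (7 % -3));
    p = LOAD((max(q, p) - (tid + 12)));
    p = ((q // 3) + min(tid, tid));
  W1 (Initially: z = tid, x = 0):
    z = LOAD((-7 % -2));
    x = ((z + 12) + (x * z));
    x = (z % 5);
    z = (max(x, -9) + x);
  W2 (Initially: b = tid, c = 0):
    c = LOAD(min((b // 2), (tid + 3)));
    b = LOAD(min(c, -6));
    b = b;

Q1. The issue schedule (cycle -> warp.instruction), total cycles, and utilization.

cycle 0: W0.I0
cycle 1: W1.I0
cycle 2: W2.I0
cycle 3: W0.I1
cycle 4: idle
cycle 5: idle
cycle 6: idle
cycle 7: idle
cycle 8: idle
cycle 9: W1.I1
cycle 10: W2.I1
cycle 11: W0.I2
cycle 12: W1.I2
cycle 13: W1.I3
cycle 14: idle
cycle 15: idle
cycle 16: idle
cycle 17: idle
cycle 18: W2.I2

Answer: 19 cycles, utilization 10/19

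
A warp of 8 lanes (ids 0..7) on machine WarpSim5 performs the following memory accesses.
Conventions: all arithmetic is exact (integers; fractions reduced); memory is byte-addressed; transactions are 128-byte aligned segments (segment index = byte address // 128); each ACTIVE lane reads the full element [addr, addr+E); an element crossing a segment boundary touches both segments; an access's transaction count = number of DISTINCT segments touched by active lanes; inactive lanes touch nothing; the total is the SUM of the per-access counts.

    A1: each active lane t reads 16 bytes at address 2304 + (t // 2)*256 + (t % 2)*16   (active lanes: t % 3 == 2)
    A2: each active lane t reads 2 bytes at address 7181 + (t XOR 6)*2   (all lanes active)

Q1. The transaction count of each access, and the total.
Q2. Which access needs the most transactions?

A1: 2 transactions
A2: 1 transaction

Answer: 2,1; total 3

Answer: A1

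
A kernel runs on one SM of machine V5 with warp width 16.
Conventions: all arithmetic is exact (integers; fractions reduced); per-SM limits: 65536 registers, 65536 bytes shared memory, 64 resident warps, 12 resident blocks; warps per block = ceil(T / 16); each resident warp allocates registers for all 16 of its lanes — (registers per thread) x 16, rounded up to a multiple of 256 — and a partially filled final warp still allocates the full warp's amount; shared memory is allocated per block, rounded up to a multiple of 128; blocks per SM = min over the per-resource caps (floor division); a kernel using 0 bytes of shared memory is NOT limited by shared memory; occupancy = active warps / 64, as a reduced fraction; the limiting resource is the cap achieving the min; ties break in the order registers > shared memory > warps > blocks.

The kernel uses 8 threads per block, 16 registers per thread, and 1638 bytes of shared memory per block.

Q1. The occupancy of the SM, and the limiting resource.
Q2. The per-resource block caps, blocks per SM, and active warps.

Answer: occupancy 3/16, limited by blocks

registers: 256 blocks
shared memory: 39 blocks
warps: 64 blocks
blocks: 12 blocks

Answer: 12 blocks, 12 active warps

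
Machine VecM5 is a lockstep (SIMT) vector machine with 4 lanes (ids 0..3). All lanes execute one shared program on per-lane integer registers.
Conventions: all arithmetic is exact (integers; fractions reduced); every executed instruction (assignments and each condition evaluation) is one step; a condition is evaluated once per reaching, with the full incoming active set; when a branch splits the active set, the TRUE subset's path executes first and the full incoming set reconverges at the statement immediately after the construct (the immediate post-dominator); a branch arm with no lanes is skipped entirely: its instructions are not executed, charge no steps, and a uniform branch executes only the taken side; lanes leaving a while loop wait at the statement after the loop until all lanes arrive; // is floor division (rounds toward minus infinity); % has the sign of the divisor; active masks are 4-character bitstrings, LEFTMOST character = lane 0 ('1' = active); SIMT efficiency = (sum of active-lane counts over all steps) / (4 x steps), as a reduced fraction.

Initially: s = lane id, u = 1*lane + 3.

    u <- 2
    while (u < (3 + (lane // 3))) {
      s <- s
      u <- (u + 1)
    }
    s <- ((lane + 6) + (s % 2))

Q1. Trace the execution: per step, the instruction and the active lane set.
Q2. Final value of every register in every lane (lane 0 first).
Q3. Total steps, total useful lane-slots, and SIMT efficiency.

step 0: u <- 2                       1111
step 1: eval (u < (3 + (lane // 3))) 1111
step 2: s <- s                       1111
step 3: u <- (u + 1)                 1111
step 4: eval (u < (3 + (lane // 3))) 1111
step 5: s <- s                       0001
step 6: u <- (u + 1)                 0001
step 7: eval (u < (3 + (lane // 3))) 0001
step 8: s <- ((lane + 6) + (s % 2))  1111

Answer: 9 steps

s: 6,8,8,10
u: 3,3,3,4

steps = 9; useful = 27; efficiency = 27/36 = 3/4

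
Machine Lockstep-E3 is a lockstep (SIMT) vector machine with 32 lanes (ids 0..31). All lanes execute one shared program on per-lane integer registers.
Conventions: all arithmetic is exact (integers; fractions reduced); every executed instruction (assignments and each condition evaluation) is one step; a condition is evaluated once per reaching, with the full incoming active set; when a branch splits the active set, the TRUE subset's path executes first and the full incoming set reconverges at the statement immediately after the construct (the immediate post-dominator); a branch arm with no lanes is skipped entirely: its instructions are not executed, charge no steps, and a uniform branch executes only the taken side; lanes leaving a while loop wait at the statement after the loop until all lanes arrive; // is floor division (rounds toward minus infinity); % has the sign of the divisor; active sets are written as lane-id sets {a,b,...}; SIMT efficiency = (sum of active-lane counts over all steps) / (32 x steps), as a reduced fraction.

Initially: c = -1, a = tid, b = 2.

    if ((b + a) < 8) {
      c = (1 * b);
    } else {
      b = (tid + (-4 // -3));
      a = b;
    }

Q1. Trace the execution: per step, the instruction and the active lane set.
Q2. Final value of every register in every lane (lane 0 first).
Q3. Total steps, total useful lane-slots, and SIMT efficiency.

step 0: eval ((b + a) < 8)           {0,1,2,3,4,5,6,7,8,9,10,11,12,13,14,15,16,17,18,19,20,21,22,23,24,25,26,27,28,29,30,31}
step 1: c <- (1 * b)                 {0,1,2,3,4,5}
step 2: b <- (tid + (-4 // -3))      {6,7,8,9,10,11,12,13,14,15,16,17,18,19,20,21,22,23,24,25,26,27,28,29,30,31}
step 3: a <- b                       {6,7,8,9,10,11,12,13,14,15,16,17,18,19,20,21,22,23,24,25,26,27,28,29,30,31}

Answer: 4 steps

c: 2,2,2,2,2,2,-1,-1,-1,-1,-1,-1,-1,-1,-1,-1,-1,-1,-1,-1,-1,-1,-1,-1,-1,-1,-1,-1,-1,-1,-1,-1
a: 0,1,2,3,4,5,7,8,9,10,11,12,13,14,15,16,17,18,19,20,21,22,23,24,25,26,27,28,29,30,31,32
b: 2,2,2,2,2,2,7,8,9,10,11,12,13,14,15,16,17,18,19,20,21,22,23,24,25,26,27,28,29,30,31,32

steps = 4; useful = 90; efficiency = 90/128 = 45/64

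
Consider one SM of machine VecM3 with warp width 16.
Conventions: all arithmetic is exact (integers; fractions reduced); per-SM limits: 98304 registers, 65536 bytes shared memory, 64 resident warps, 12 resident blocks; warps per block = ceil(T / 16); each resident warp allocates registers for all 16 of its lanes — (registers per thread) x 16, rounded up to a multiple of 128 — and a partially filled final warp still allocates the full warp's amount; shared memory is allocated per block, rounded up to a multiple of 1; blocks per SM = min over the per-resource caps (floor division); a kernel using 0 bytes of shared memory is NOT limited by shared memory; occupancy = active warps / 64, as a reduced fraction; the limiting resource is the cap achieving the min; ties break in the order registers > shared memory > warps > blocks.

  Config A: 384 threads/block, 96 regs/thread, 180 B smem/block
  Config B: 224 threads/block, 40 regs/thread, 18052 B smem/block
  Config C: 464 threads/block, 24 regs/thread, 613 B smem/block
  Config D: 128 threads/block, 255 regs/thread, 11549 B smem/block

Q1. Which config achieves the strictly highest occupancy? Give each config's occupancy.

occupancies: A 3/4, B 21/32, C 29/32, D 3/8

Answer: C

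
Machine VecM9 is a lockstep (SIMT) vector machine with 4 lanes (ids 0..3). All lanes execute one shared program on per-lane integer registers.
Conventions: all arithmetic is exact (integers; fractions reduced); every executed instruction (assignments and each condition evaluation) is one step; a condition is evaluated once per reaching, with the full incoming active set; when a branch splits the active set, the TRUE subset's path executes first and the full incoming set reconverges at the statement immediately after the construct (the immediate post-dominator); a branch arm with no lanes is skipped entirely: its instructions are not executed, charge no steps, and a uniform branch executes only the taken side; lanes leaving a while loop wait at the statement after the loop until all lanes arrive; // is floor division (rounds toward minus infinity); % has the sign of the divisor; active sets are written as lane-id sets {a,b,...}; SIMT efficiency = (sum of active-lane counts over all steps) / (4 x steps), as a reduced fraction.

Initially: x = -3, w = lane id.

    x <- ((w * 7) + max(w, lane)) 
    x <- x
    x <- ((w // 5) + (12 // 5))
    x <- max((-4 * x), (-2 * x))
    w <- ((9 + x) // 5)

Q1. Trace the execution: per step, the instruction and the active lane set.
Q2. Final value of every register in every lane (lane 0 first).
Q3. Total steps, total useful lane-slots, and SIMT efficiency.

step 0: x <- ((w * 7) + max(w, lane)) {0,1,2,3}
step 1: x <- x                       {0,1,2,3}
step 2: x <- ((w // 5) + (12 // 5))  {0,1,2,3}
step 3: x <- max((-4 * x), (-2 * x)) {0,1,2,3}
step 4: w <- ((9 + x) // 5)          {0,1,2,3}

Answer: 5 steps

x: -4,-4,-4,-4
w: 1,1,1,1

steps = 5; useful = 20; efficiency = 20/20 = 1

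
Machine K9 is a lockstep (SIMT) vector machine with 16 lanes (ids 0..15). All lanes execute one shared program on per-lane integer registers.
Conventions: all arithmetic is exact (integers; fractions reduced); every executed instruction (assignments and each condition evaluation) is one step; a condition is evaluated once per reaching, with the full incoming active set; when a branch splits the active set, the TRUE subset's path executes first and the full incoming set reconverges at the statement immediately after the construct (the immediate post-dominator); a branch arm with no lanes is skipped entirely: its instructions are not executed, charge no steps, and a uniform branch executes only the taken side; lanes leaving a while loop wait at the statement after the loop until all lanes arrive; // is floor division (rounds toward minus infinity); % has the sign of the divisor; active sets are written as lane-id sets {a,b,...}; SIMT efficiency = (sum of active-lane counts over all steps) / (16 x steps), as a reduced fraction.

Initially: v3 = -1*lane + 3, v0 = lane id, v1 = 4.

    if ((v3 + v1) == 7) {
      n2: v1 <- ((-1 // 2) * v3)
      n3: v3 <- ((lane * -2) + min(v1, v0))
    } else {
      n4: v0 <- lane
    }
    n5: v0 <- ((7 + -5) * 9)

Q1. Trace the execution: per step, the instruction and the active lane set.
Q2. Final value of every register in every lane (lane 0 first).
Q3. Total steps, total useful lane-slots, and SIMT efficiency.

step 0: eval ((v3 + v1) == 7)        {0,1,2,3,4,5,6,7,8,9,10,11,12,13,14,15}
step 1: v1 <- ((-1 // 2) * v3)       {0}
step 2: v3 <- ((lane * -2) + min(v1, v0)) {0}
step 3: v0 <- lane                   {1,2,3,4,5,6,7,8,9,10,11,12,13,14,15}
step 4: v0 <- ((7 + -5) * 9)         {0,1,2,3,4,5,6,7,8,9,10,11,12,13,14,15}

Answer: 5 steps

v3: -3,2,1,0,-1,-2,-3,-4,-5,-6,-7,-8,-9,-10,-11,-12
v0: 18,18,18,18,18,18,18,18,18,18,18,18,18,18,18,18
v1: -3,4,4,4,4,4,4,4,4,4,4,4,4,4,4,4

steps = 5; useful = 49; efficiency = 49/80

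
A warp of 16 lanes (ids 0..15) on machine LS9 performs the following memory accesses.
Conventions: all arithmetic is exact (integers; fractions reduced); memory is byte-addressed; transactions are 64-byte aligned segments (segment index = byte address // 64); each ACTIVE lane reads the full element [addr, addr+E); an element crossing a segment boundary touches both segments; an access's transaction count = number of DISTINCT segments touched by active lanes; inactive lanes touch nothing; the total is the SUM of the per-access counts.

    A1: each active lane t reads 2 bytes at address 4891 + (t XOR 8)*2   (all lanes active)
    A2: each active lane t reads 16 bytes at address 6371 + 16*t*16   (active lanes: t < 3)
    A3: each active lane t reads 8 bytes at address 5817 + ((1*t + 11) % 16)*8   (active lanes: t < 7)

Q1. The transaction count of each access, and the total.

A1: 1 transaction
A2: 3 transactions
A3: 3 transactions

Answer: 1,3,3; total 7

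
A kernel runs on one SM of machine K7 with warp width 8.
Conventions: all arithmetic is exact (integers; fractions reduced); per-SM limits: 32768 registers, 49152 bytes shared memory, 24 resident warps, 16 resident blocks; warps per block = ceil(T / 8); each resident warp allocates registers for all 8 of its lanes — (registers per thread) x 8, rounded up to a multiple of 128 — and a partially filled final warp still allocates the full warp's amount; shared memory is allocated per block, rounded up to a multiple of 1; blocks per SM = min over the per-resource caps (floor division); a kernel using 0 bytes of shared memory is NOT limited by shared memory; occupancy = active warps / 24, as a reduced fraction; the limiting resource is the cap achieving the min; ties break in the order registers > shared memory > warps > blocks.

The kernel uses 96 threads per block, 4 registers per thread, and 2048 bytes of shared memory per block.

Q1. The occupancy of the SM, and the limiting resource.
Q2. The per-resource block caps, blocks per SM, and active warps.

Answer: occupancy 1, limited by warps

registers: 21 blocks
shared memory: 24 blocks
warps: 2 blocks
blocks: 16 blocks

Answer: 2 blocks, 24 active warps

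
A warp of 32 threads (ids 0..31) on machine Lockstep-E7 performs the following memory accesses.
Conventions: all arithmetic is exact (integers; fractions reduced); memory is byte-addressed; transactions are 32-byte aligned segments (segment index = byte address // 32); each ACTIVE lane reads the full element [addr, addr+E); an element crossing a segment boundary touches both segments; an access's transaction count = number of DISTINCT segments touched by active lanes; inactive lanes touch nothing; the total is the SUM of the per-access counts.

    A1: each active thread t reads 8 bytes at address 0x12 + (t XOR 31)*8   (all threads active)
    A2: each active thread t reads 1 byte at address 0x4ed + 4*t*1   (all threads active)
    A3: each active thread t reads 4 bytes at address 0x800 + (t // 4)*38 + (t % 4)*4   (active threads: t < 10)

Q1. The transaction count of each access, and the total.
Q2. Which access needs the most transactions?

A1: 9 transactions
A2: 5 transactions
A3: 3 transactions

Answer: 9,5,3; total 17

Answer: A1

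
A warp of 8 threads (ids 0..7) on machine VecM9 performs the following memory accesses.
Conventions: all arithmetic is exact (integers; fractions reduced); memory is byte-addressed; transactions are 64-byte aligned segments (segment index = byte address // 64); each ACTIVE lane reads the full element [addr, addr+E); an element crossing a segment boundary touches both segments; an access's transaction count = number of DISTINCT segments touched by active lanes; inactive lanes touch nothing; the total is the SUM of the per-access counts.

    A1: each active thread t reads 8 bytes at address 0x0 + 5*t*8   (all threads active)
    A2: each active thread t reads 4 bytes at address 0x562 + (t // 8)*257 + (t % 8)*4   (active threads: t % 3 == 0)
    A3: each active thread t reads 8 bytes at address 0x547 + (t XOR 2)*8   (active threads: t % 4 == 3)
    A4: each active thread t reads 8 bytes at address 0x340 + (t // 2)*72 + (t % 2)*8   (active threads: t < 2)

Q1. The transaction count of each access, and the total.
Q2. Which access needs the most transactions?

A1: 5 transactions
A2: 1 transaction
A3: 1 transaction
A4: 1 transaction

Answer: 5,1,1,1; total 8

Answer: A1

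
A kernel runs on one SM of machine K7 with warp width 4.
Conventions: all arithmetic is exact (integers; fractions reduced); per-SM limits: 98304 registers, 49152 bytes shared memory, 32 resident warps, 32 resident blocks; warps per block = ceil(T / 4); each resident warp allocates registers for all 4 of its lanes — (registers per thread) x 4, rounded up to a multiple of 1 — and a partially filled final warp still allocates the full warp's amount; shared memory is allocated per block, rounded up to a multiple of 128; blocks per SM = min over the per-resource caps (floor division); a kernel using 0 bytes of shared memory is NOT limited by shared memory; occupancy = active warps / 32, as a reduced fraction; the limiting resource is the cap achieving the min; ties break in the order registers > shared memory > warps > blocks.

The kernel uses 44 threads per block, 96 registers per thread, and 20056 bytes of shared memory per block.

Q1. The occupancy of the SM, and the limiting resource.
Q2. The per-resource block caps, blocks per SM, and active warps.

Answer: occupancy 11/16, limited by shared memory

registers: 23 blocks
shared memory: 2 blocks
warps: 2 blocks
blocks: 32 blocks

Answer: 2 blocks, 22 active warps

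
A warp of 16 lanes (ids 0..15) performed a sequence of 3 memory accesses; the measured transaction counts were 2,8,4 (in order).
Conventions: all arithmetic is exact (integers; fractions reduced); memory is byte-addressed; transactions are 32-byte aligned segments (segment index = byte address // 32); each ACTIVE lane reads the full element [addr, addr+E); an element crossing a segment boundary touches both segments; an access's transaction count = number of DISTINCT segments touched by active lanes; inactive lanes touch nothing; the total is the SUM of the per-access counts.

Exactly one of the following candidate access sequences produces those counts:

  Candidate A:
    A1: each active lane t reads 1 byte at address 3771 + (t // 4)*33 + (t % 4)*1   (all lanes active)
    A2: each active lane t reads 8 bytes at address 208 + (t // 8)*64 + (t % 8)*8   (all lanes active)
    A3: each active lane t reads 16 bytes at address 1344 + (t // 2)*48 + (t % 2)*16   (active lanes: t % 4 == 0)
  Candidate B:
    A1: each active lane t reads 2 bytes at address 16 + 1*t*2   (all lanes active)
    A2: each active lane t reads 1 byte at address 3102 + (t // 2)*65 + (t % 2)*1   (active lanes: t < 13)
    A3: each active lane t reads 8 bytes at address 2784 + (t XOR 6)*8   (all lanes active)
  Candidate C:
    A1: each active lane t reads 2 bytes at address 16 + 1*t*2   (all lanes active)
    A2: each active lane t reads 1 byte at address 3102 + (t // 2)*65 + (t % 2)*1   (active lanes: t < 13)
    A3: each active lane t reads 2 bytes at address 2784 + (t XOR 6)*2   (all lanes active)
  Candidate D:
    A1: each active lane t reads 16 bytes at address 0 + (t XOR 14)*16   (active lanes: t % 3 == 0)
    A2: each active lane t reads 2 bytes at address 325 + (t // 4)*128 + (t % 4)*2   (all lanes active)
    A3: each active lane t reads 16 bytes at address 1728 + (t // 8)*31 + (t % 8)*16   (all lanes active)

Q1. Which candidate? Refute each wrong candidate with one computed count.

A: A1 gives 5 transactions, not 2
C: A3 gives 1 transaction, not 4
D: A1 gives 6 transactions, not 2
B: all counts match (2,8,4)

Answer: B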